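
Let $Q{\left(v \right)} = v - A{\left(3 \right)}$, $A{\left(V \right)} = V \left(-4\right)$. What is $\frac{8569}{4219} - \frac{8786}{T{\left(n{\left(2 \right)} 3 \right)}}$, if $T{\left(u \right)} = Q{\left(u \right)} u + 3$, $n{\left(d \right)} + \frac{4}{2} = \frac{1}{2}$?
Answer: $\frac{149326523}{518937} \approx 287.75$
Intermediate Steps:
$A{\left(V \right)} = - 4 V$
$n{\left(d \right)} = - \frac{3}{2}$ ($n{\left(d \right)} = -2 + \frac{1}{2} = - \frac{3}{2}$)
$Q{\left(v \right)} = 12 + v$ ($Q{\left(v \right)} = v - \left(-4\right) 3 = v - -12 = v + 12 = 12 + v$)
$T{\left(u \right)} = 3 + u \left(12 + u\right)$ ($T{\left(u \right)} = \left(12 + u\right) u + 3 = u \left(12 + u\right) + 3 = 3 + u \left(12 + u\right)$)
$\frac{8569}{4219} - \frac{8786}{T{\left(n{\left(2 \right)} 3 \right)}} = \frac{8569}{4219} - \frac{8786}{3 + \left(- \frac{3}{2}\right) 3 \left(12 - \frac{9}{2}\right)} = 8569 \cdot \frac{1}{4219} - \frac{8786}{3 - \frac{9 \left(12 - \frac{9}{2}\right)}{2}} = \frac{8569}{4219} - \frac{8786}{3 - \frac{135}{4}} = \frac{8569}{4219} - \frac{8786}{- \frac{123}{4}} = \frac{8569}{4219} - - \frac{35144}{123} = \frac{8569}{4219} + \frac{35144}{123} = \frac{149326523}{518937}$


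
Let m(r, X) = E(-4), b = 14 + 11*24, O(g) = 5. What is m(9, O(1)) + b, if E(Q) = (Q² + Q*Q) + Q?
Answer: 306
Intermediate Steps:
b = 278 (b = 14 + 264 = 278)
E(Q) = Q + 2*Q² (E(Q) = (Q² + Q²) + Q = 2*Q² + Q = Q + 2*Q²)
m(r, X) = 28 (m(r, X) = -4*(1 + 2*(-4)) = -4*(1 - 8) = -4*(-7) = 28)
m(9, O(1)) + b = 28 + 278 = 306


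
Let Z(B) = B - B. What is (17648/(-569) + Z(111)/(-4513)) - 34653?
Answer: -19735205/569 ≈ -34684.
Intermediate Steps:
Z(B) = 0
(17648/(-569) + Z(111)/(-4513)) - 34653 = (17648/(-569) + 0/(-4513)) - 34653 = (17648*(-1/569) + 0*(-1/4513)) - 34653 = (-17648/569 + 0) - 34653 = -17648/569 - 34653 = -19735205/569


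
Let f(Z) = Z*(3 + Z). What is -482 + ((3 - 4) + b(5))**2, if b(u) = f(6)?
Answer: 2327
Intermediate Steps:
b(u) = 54 (b(u) = 6*(3 + 6) = 6*9 = 54)
-482 + ((3 - 4) + b(5))**2 = -482 + ((3 - 4) + 54)**2 = -482 + (-1 + 54)**2 = -482 + 53**2 = -482 + 2809 = 2327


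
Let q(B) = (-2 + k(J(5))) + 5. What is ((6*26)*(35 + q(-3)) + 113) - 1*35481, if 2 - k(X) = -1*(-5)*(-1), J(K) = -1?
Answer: -28348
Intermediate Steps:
k(X) = 7 (k(X) = 2 - (-1*(-5))*(-1) = 2 - 5*(-1) = 2 - 1*(-5) = 2 + 5 = 7)
q(B) = 10 (q(B) = (-2 + 7) + 5 = 5 + 5 = 10)
((6*26)*(35 + q(-3)) + 113) - 1*35481 = ((6*26)*(35 + 10) + 113) - 1*35481 = (156*45 + 113) - 35481 = (7020 + 113) - 35481 = 7133 - 35481 = -28348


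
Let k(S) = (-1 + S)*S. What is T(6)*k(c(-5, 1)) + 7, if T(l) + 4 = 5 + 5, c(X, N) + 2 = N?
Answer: 19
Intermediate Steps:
c(X, N) = -2 + N
T(l) = 6 (T(l) = -4 + (5 + 5) = -4 + 10 = 6)
k(S) = S*(-1 + S)
T(6)*k(c(-5, 1)) + 7 = 6*((-2 + 1)*(-1 + (-2 + 1))) + 7 = 6*(-(-1 - 1)) + 7 = 6*(-1*(-2)) + 7 = 6*2 + 7 = 12 + 7 = 19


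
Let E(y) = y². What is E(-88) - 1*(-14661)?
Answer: 22405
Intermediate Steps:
E(-88) - 1*(-14661) = (-88)² - 1*(-14661) = 7744 + 14661 = 22405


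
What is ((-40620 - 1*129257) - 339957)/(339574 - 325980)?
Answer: -254917/6797 ≈ -37.504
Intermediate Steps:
((-40620 - 1*129257) - 339957)/(339574 - 325980) = ((-40620 - 129257) - 339957)/13594 = (-169877 - 339957)*(1/13594) = -509834*1/13594 = -254917/6797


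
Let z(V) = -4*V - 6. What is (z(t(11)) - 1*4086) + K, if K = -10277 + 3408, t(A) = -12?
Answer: -10913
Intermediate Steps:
z(V) = -6 - 4*V
K = -6869
(z(t(11)) - 1*4086) + K = ((-6 - 4*(-12)) - 1*4086) - 6869 = ((-6 + 48) - 4086) - 6869 = (42 - 4086) - 6869 = -4044 - 6869 = -10913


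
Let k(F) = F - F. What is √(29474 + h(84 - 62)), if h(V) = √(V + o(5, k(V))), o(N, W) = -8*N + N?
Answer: √(29474 + I*√13) ≈ 171.68 + 0.01*I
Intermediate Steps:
k(F) = 0
o(N, W) = -7*N
h(V) = √(-35 + V) (h(V) = √(V - 7*5) = √(V - 35) = √(-35 + V))
√(29474 + h(84 - 62)) = √(29474 + √(-35 + (84 - 62))) = √(29474 + √(-35 + 22)) = √(29474 + √(-13)) = √(29474 + I*√13)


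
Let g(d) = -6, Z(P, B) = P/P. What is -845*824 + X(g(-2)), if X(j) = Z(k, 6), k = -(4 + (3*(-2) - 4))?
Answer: -696279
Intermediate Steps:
k = 6 (k = -(4 + (-6 - 4)) = -(4 - 10) = -1*(-6) = 6)
Z(P, B) = 1
X(j) = 1
-845*824 + X(g(-2)) = -845*824 + 1 = -696280 + 1 = -696279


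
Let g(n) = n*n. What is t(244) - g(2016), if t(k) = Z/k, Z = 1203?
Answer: -991677261/244 ≈ -4.0643e+6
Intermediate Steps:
g(n) = n²
t(k) = 1203/k
t(244) - g(2016) = 1203/244 - 1*2016² = 1203*(1/244) - 1*4064256 = 1203/244 - 4064256 = -991677261/244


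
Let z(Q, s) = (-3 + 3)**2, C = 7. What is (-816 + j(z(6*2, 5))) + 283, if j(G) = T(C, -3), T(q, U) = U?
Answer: -536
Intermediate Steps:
z(Q, s) = 0 (z(Q, s) = 0**2 = 0)
j(G) = -3
(-816 + j(z(6*2, 5))) + 283 = (-816 - 3) + 283 = -819 + 283 = -536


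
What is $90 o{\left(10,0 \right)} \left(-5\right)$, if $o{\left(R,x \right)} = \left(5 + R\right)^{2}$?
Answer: $-101250$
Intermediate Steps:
$90 o{\left(10,0 \right)} \left(-5\right) = 90 \left(5 + 10\right)^{2} \left(-5\right) = 90 \cdot 15^{2} \left(-5\right) = 90 \cdot 225 \left(-5\right) = 20250 \left(-5\right) = -101250$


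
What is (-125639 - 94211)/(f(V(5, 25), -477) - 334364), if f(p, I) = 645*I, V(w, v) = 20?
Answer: 219850/642029 ≈ 0.34243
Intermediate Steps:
(-125639 - 94211)/(f(V(5, 25), -477) - 334364) = (-125639 - 94211)/(645*(-477) - 334364) = -219850/(-307665 - 334364) = -219850/(-642029) = -219850*(-1/642029) = 219850/642029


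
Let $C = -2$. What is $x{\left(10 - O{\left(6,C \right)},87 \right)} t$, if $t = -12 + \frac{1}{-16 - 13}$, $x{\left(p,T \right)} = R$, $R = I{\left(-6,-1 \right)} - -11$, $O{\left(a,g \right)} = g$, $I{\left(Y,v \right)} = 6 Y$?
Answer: $\frac{8725}{29} \approx 300.86$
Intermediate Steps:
$R = -25$ ($R = 6 \left(-6\right) - -11 = -36 + 11 = -25$)
$x{\left(p,T \right)} = -25$
$t = - \frac{349}{29}$ ($t = -12 + \frac{1}{-29} = -12 - \frac{1}{29} = - \frac{349}{29} \approx -12.034$)
$x{\left(10 - O{\left(6,C \right)},87 \right)} t = \left(-25\right) \left(- \frac{349}{29}\right) = \frac{8725}{29}$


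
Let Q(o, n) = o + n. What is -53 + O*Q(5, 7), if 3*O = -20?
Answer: -133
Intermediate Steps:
O = -20/3 (O = (⅓)*(-20) = -20/3 ≈ -6.6667)
Q(o, n) = n + o
-53 + O*Q(5, 7) = -53 - 20*(7 + 5)/3 = -53 - 20/3*12 = -53 - 80 = -133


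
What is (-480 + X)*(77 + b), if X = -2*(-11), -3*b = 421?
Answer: 87020/3 ≈ 29007.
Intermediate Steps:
b = -421/3 (b = -⅓*421 = -421/3 ≈ -140.33)
X = 22
(-480 + X)*(77 + b) = (-480 + 22)*(77 - 421/3) = -458*(-190/3) = 87020/3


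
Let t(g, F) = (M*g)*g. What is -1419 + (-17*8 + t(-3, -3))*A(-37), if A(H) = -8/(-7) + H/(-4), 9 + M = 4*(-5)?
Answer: -155259/28 ≈ -5545.0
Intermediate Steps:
M = -29 (M = -9 + 4*(-5) = -9 - 20 = -29)
t(g, F) = -29*g**2 (t(g, F) = (-29*g)*g = -29*g**2)
A(H) = 8/7 - H/4 (A(H) = -8*(-1/7) + H*(-1/4) = 8/7 - H/4)
-1419 + (-17*8 + t(-3, -3))*A(-37) = -1419 + (-17*8 - 29*(-3)**2)*(8/7 - 1/4*(-37)) = -1419 + (-136 - 29*9)*(8/7 + 37/4) = -1419 + (-136 - 261)*(291/28) = -1419 - 397*291/28 = -1419 - 115527/28 = -155259/28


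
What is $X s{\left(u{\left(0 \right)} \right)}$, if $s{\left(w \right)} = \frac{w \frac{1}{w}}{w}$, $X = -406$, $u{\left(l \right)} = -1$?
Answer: $406$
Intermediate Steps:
$s{\left(w \right)} = \frac{1}{w}$ ($s{\left(w \right)} = 1 \frac{1}{w} = \frac{1}{w}$)
$X s{\left(u{\left(0 \right)} \right)} = - \frac{406}{-1} = \left(-406\right) \left(-1\right) = 406$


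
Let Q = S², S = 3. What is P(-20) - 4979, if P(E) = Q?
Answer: -4970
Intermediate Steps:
Q = 9 (Q = 3² = 9)
P(E) = 9
P(-20) - 4979 = 9 - 4979 = -4970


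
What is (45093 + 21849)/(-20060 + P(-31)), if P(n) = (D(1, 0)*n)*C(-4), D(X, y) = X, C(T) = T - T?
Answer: -33471/10030 ≈ -3.3371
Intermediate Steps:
C(T) = 0
P(n) = 0 (P(n) = (1*n)*0 = n*0 = 0)
(45093 + 21849)/(-20060 + P(-31)) = (45093 + 21849)/(-20060 + 0) = 66942/(-20060) = 66942*(-1/20060) = -33471/10030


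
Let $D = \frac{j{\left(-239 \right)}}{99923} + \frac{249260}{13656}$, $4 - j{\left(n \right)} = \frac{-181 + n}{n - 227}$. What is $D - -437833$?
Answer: $\frac{34802584686005351}{79484949426} \approx 4.3785 \cdot 10^{5}$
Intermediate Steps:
$j{\left(n \right)} = 4 - \frac{-181 + n}{-227 + n}$ ($j{\left(n \right)} = 4 - \frac{-181 + n}{n - 227} = 4 - \frac{-181 + n}{-227 + n}$)
$D = \frac{1450823971493}{79484949426}$ ($D = \frac{\frac{1}{-227 - 239} \left(-727 + 3 \left(-239\right)\right)}{99923} + \frac{249260}{13656} = \frac{-727 - 717}{-466} \cdot \frac{1}{99923} + 249260 \cdot \frac{1}{13656} = \left(- \frac{1}{466}\right) \left(-1444\right) \frac{1}{99923} + \frac{62315}{3414} = \frac{722}{233} \cdot \frac{1}{99923} + \frac{62315}{3414} = \frac{722}{23282059} + \frac{62315}{3414} = \frac{1450823971493}{79484949426} \approx 18.253$)
$D - -437833 = \frac{1450823971493}{79484949426} - -437833 = \frac{1450823971493}{79484949426} + 437833 = \frac{34802584686005351}{79484949426}$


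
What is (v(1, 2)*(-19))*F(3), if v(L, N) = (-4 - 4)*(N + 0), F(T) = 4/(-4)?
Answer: -304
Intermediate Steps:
F(T) = -1 (F(T) = 4*(-1/4) = -1)
v(L, N) = -8*N
(v(1, 2)*(-19))*F(3) = (-8*2*(-19))*(-1) = -16*(-19)*(-1) = 304*(-1) = -304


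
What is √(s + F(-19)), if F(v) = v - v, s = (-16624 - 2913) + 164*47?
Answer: I*√11829 ≈ 108.76*I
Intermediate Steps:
s = -11829 (s = -19537 + 7708 = -11829)
F(v) = 0
√(s + F(-19)) = √(-11829 + 0) = √(-11829) = I*√11829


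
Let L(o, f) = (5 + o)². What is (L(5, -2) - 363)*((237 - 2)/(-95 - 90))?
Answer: 12361/37 ≈ 334.08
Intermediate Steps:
(L(5, -2) - 363)*((237 - 2)/(-95 - 90)) = ((5 + 5)² - 363)*((237 - 2)/(-95 - 90)) = (10² - 363)*(235/(-185)) = (100 - 363)*(235*(-1/185)) = -263*(-47/37) = 12361/37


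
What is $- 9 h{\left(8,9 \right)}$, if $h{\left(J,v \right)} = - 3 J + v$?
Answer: $135$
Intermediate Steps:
$h{\left(J,v \right)} = v - 3 J$
$- 9 h{\left(8,9 \right)} = - 9 \left(9 - 24\right) = \left(-9\right) \left(-15\right) = 135$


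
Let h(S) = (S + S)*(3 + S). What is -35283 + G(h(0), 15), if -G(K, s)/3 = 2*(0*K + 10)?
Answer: -35343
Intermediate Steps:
h(S) = 2*S*(3 + S) (h(S) = (2*S)*(3 + S) = 2*S*(3 + S))
G(K, s) = -60 (G(K, s) = -6*(0*K + 10) = -6*(0 + 10) = -6*10 = -3*20 = -60)
-35283 + G(h(0), 15) = -35283 - 60 = -35343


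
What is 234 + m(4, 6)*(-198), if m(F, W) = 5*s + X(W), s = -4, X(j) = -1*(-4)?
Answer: 3402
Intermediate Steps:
X(j) = 4
m(F, W) = -16 (m(F, W) = 5*(-4) + 4 = -20 + 4 = -16)
234 + m(4, 6)*(-198) = 234 - 16*(-198) = 234 + 3168 = 3402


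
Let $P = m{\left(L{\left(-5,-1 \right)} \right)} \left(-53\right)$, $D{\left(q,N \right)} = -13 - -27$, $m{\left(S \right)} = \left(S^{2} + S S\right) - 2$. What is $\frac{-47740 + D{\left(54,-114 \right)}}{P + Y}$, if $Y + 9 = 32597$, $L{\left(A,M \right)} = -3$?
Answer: $- \frac{23863}{15870} \approx -1.5037$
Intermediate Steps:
$m{\left(S \right)} = -2 + 2 S^{2}$ ($m{\left(S \right)} = \left(S^{2} + S^{2}\right) - 2 = 2 S^{2} - 2 = -2 + 2 S^{2}$)
$Y = 32588$ ($Y = -9 + 32597 = 32588$)
$D{\left(q,N \right)} = 14$ ($D{\left(q,N \right)} = -13 + 27 = 14$)
$P = -848$ ($P = \left(-2 + 2 \left(-3\right)^{2}\right) \left(-53\right) = \left(-2 + 2 \cdot 9\right) \left(-53\right) = \left(-2 + 18\right) \left(-53\right) = 16 \left(-53\right) = -848$)
$\frac{-47740 + D{\left(54,-114 \right)}}{P + Y} = \frac{-47740 + 14}{-848 + 32588} = - \frac{47726}{31740} = \left(-47726\right) \frac{1}{31740} = - \frac{23863}{15870}$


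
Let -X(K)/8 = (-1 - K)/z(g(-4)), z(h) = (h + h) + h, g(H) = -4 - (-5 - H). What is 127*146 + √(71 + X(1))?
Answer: 18542 + √623/3 ≈ 18550.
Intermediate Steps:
g(H) = 1 + H (g(H) = -4 + (5 + H) = 1 + H)
z(h) = 3*h (z(h) = 2*h + h = 3*h)
X(K) = -8/9 - 8*K/9 (X(K) = -8*(-1 - K)/(3*(1 - 4)) = -8*(-1 - K)/(3*(-3)) = -8*(-1 - K)/(-9) = -8*(-1 - K)*(-1)/9 = -8*(⅑ + K/9) = -8/9 - 8*K/9)
127*146 + √(71 + X(1)) = 127*146 + √(71 + (-8/9 - 8/9*1)) = 18542 + √(71 + (-8/9 - 8/9)) = 18542 + √(71 - 16/9) = 18542 + √(623/9) = 18542 + √623/3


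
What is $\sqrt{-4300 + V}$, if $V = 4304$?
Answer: $2$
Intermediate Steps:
$\sqrt{-4300 + V} = \sqrt{-4300 + 4304} = \sqrt{4} = 2$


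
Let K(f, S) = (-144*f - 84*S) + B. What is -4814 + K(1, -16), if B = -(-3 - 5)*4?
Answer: -3582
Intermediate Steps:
B = 32 (B = -(-8)*4 = -1*(-32) = 32)
K(f, S) = 32 - 144*f - 84*S (K(f, S) = (-144*f - 84*S) + 32 = 32 - 144*f - 84*S)
-4814 + K(1, -16) = -4814 + (32 - 144*1 - 84*(-16)) = -4814 + (32 - 144 + 1344) = -4814 + 1232 = -3582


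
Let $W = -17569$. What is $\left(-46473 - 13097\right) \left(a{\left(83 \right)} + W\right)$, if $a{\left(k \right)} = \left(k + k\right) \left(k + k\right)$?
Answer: $-594925590$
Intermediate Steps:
$a{\left(k \right)} = 4 k^{2}$ ($a{\left(k \right)} = 2 k 2 k = 4 k^{2}$)
$\left(-46473 - 13097\right) \left(a{\left(83 \right)} + W\right) = \left(-46473 - 13097\right) \left(4 \cdot 83^{2} - 17569\right) = - 59570 \left(4 \cdot 6889 - 17569\right) = - 59570 \left(27556 - 17569\right) = \left(-59570\right) 9987 = -594925590$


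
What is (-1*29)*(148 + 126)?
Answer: -7946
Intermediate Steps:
(-1*29)*(148 + 126) = -29*274 = -7946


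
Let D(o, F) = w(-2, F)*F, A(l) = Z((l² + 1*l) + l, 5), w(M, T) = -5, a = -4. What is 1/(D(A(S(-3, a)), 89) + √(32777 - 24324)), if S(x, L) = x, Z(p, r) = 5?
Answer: -445/189572 - √8453/189572 ≈ -0.0028324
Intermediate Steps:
A(l) = 5
D(o, F) = -5*F
1/(D(A(S(-3, a)), 89) + √(32777 - 24324)) = 1/(-5*89 + √(32777 - 24324)) = 1/(-445 + √8453)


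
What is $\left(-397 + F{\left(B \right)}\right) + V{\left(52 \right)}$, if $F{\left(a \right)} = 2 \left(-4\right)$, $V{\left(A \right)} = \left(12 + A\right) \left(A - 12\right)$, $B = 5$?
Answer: $2155$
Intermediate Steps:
$V{\left(A \right)} = \left(-12 + A\right) \left(12 + A\right)$ ($V{\left(A \right)} = \left(12 + A\right) \left(-12 + A\right) = \left(-12 + A\right) \left(12 + A\right)$)
$F{\left(a \right)} = -8$
$\left(-397 + F{\left(B \right)}\right) + V{\left(52 \right)} = \left(-397 - 8\right) - \left(144 - 52^{2}\right) = -405 + \left(-144 + 2704\right) = -405 + 2560 = 2155$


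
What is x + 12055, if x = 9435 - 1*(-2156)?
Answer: 23646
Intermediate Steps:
x = 11591 (x = 9435 + 2156 = 11591)
x + 12055 = 11591 + 12055 = 23646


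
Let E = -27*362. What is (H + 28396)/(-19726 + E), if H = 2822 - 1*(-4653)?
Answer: -35871/29500 ≈ -1.2160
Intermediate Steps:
H = 7475 (H = 2822 + 4653 = 7475)
E = -9774
(H + 28396)/(-19726 + E) = (7475 + 28396)/(-19726 - 9774) = 35871/(-29500) = 35871*(-1/29500) = -35871/29500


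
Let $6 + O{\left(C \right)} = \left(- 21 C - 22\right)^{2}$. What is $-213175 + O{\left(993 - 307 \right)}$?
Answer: $207954003$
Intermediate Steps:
$O{\left(C \right)} = -6 + \left(-22 - 21 C\right)^{2}$ ($O{\left(C \right)} = -6 + \left(- 21 C - 22\right)^{2} = -6 + \left(-22 - 21 C\right)^{2}$)
$-213175 + O{\left(993 - 307 \right)} = -213175 - \left(6 - \left(22 + 21 \left(993 - 307\right)\right)^{2}\right) = -213175 - \left(6 - \left(22 + 21 \cdot 686\right)^{2}\right) = -213175 - \left(6 - \left(22 + 14406\right)^{2}\right) = -213175 - \left(6 - 14428^{2}\right) = -213175 + \left(-6 + 208167184\right) = -213175 + 208167178 = 207954003$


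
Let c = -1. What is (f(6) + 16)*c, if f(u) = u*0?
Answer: -16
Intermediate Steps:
f(u) = 0
(f(6) + 16)*c = (0 + 16)*(-1) = 16*(-1) = -16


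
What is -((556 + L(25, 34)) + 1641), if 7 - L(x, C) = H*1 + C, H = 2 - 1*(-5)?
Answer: -2163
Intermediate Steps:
H = 7 (H = 2 + 5 = 7)
L(x, C) = -C (L(x, C) = 7 - (7*1 + C) = 7 - (7 + C) = 7 + (-7 - C) = -C)
-((556 + L(25, 34)) + 1641) = -((556 - 1*34) + 1641) = -((556 - 34) + 1641) = -(522 + 1641) = -1*2163 = -2163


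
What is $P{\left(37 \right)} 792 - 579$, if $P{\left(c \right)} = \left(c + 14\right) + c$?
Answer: $69117$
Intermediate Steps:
$P{\left(c \right)} = 14 + 2 c$ ($P{\left(c \right)} = \left(14 + c\right) + c = 14 + 2 c$)
$P{\left(37 \right)} 792 - 579 = \left(14 + 2 \cdot 37\right) 792 - 579 = \left(14 + 74\right) 792 - 579 = 88 \cdot 792 - 579 = 69696 - 579 = 69117$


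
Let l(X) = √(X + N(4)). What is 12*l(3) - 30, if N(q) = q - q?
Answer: -30 + 12*√3 ≈ -9.2154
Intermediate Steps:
N(q) = 0
l(X) = √X (l(X) = √(X + 0) = √X)
12*l(3) - 30 = 12*√3 - 30 = -30 + 12*√3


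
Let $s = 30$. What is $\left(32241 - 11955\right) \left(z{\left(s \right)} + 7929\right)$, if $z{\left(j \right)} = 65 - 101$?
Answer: $160117398$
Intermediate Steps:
$z{\left(j \right)} = -36$
$\left(32241 - 11955\right) \left(z{\left(s \right)} + 7929\right) = \left(32241 - 11955\right) \left(-36 + 7929\right) = 20286 \cdot 7893 = 160117398$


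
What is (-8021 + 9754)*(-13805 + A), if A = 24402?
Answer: 18364601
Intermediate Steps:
(-8021 + 9754)*(-13805 + A) = (-8021 + 9754)*(-13805 + 24402) = 1733*10597 = 18364601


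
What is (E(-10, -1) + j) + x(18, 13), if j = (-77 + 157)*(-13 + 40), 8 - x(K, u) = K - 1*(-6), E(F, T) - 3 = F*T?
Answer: 2157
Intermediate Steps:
E(F, T) = 3 + F*T
x(K, u) = 2 - K (x(K, u) = 8 - (K - 1*(-6)) = 8 - (K + 6) = 8 - (6 + K) = 8 + (-6 - K) = 2 - K)
j = 2160 (j = 80*27 = 2160)
(E(-10, -1) + j) + x(18, 13) = ((3 - 10*(-1)) + 2160) + (2 - 1*18) = ((3 + 10) + 2160) + (2 - 18) = (13 + 2160) - 16 = 2173 - 16 = 2157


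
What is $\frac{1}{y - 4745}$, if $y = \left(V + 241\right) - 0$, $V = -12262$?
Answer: $- \frac{1}{16766} \approx -5.9645 \cdot 10^{-5}$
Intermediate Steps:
$y = -12021$ ($y = \left(-12262 + 241\right) - 0 = -12021 + 0 = -12021$)
$\frac{1}{y - 4745} = \frac{1}{-12021 - 4745} = \frac{1}{-16766} = - \frac{1}{16766}$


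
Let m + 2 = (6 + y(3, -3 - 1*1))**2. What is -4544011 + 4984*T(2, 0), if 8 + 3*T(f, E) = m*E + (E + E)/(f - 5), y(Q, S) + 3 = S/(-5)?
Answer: -13671905/3 ≈ -4.5573e+6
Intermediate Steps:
y(Q, S) = -3 - S/5 (y(Q, S) = -3 + S/(-5) = -3 + S*(-1/5) = -3 - S/5)
m = 311/25 (m = -2 + (6 + (-3 - (-3 - 1*1)/5))**2 = -2 + (6 + (-3 - (-3 - 1)/5))**2 = -2 + (6 + (-3 - 1/5*(-4)))**2 = -2 + (6 + (-3 + 4/5))**2 = -2 + (6 - 11/5)**2 = -2 + (19/5)**2 = -2 + 361/25 = 311/25 ≈ 12.440)
T(f, E) = -8/3 + 311*E/75 + 2*E/(3*(-5 + f)) (T(f, E) = -8/3 + (311*E/25 + (E + E)/(f - 5))/3 = -8/3 + (311*E/25 + (2*E)/(-5 + f))/3 = -8/3 + (311*E/25 + 2*E/(-5 + f))/3 = -8/3 + (311*E/75 + 2*E/(3*(-5 + f))) = -8/3 + 311*E/75 + 2*E/(3*(-5 + f)))
-4544011 + 4984*T(2, 0) = -4544011 + 4984*((1000 - 1505*0 - 200*2 + 311*0*2)/(75*(-5 + 2))) = -4544011 + 4984*((1/75)*(1000 + 0 - 400 + 0)/(-3)) = -4544011 + 4984*((1/75)*(-1/3)*600) = -4544011 + 4984*(-8/3) = -4544011 - 39872/3 = -13671905/3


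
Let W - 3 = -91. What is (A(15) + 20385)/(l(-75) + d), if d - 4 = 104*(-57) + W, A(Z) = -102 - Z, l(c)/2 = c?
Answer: -3378/1027 ≈ -3.2892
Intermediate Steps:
l(c) = 2*c
W = -88 (W = 3 - 91 = -88)
d = -6012 (d = 4 + (104*(-57) - 88) = 4 + (-5928 - 88) = 4 - 6016 = -6012)
(A(15) + 20385)/(l(-75) + d) = ((-102 - 1*15) + 20385)/(2*(-75) - 6012) = ((-102 - 15) + 20385)/(-150 - 6012) = (-117 + 20385)/(-6162) = 20268*(-1/6162) = -3378/1027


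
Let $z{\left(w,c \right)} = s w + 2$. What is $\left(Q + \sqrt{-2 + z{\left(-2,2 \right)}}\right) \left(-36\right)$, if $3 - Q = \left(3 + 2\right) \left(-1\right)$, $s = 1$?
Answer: $-288 - 36 i \sqrt{2} \approx -288.0 - 50.912 i$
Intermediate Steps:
$z{\left(w,c \right)} = 2 + w$ ($z{\left(w,c \right)} = 1 w + 2 = w + 2 = 2 + w$)
$Q = 8$ ($Q = 3 - \left(3 + 2\right) \left(-1\right) = 3 - 5 \left(-1\right) = 3 - -5 = 3 + 5 = 8$)
$\left(Q + \sqrt{-2 + z{\left(-2,2 \right)}}\right) \left(-36\right) = \left(8 + \sqrt{-2 + \left(2 - 2\right)}\right) \left(-36\right) = \left(8 + \sqrt{-2 + 0}\right) \left(-36\right) = \left(8 + \sqrt{-2}\right) \left(-36\right) = \left(8 + i \sqrt{2}\right) \left(-36\right) = -288 - 36 i \sqrt{2}$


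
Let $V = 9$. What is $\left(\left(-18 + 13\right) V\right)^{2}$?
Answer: $2025$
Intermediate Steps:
$\left(\left(-18 + 13\right) V\right)^{2} = \left(\left(-18 + 13\right) 9\right)^{2} = \left(\left(-5\right) 9\right)^{2} = \left(-45\right)^{2} = 2025$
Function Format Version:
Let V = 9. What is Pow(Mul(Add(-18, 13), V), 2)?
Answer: 2025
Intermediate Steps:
Pow(Mul(Add(-18, 13), V), 2) = Pow(Mul(Add(-18, 13), 9), 2) = Pow(Mul(-5, 9), 2) = Pow(-45, 2) = 2025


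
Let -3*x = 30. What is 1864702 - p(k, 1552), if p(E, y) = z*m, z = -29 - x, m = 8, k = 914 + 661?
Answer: 1864854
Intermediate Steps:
x = -10 (x = -1/3*30 = -10)
k = 1575
z = -19 (z = -29 - 1*(-10) = -29 + 10 = -19)
p(E, y) = -152 (p(E, y) = -19*8 = -152)
1864702 - p(k, 1552) = 1864702 - 1*(-152) = 1864702 + 152 = 1864854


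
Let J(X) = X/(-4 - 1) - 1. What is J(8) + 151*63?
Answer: 47552/5 ≈ 9510.4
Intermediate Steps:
J(X) = -1 - X/5 (J(X) = X/(-5) - 1 = X*(-⅕) - 1 = -X/5 - 1 = -1 - X/5)
J(8) + 151*63 = (-1 - ⅕*8) + 151*63 = (-1 - 8/5) + 9513 = -13/5 + 9513 = 47552/5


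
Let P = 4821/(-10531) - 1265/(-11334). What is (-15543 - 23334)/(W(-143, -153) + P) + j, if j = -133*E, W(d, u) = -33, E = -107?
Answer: 61281740799269/3980145181 ≈ 15397.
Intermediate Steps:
P = -41319499/119358354 (P = 4821*(-1/10531) - 1265*(-1/11334) = -4821/10531 + 1265/11334 = -41319499/119358354 ≈ -0.34618)
j = 14231 (j = -133*(-107) = 14231)
(-15543 - 23334)/(W(-143, -153) + P) + j = (-15543 - 23334)/(-33 - 41319499/119358354) + 14231 = -38877/(-3980145181/119358354) + 14231 = -38877*(-119358354/3980145181) + 14231 = 4640294728458/3980145181 + 14231 = 61281740799269/3980145181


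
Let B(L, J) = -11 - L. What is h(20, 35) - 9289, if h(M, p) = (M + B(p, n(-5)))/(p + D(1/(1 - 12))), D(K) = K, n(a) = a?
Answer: -1783631/192 ≈ -9289.8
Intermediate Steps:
h(M, p) = (-11 + M - p)/(-1/11 + p) (h(M, p) = (M + (-11 - p))/(p + 1/(1 - 12)) = (-11 + M - p)/(p + 1/(-11)) = (-11 + M - p)/(p - 1/11) = (-11 + M - p)/(-1/11 + p))
h(20, 35) - 9289 = 11*(-11 + 20 - 1*35)/(-1 + 11*35) - 9289 = 11*(-11 + 20 - 35)/(-1 + 385) - 9289 = 11*(-26)/384 - 9289 = 11*(1/384)*(-26) - 9289 = -143/192 - 9289 = -1783631/192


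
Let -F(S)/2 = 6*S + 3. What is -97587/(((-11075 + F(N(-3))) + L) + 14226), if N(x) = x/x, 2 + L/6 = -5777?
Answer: 97587/31541 ≈ 3.0940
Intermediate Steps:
L = -34674 (L = -12 + 6*(-5777) = -12 - 34662 = -34674)
N(x) = 1
F(S) = -6 - 12*S (F(S) = -2*(6*S + 3) = -2*(3 + 6*S) = -6 - 12*S)
-97587/(((-11075 + F(N(-3))) + L) + 14226) = -97587/(((-11075 + (-6 - 12*1)) - 34674) + 14226) = -97587/(((-11075 + (-6 - 12)) - 34674) + 14226) = -97587/(((-11075 - 18) - 34674) + 14226) = -97587/((-11093 - 34674) + 14226) = -97587/(-45767 + 14226) = -97587/(-31541) = -97587*(-1/31541) = 97587/31541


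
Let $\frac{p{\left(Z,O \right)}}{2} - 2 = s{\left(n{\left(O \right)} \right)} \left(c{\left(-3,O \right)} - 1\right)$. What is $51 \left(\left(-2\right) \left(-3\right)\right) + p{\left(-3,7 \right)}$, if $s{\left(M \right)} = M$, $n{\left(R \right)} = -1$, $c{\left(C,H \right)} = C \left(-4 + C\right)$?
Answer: $270$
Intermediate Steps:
$p{\left(Z,O \right)} = -36$ ($p{\left(Z,O \right)} = 4 + 2 \left(- (- 3 \left(-4 - 3\right) - 1)\right) = 4 + 2 \left(- (\left(-3\right) \left(-7\right) - 1)\right) = 4 + 2 \left(- (21 - 1)\right) = 4 + 2 \left(\left(-1\right) 20\right) = 4 + 2 \left(-20\right) = 4 - 40 = -36$)
$51 \left(\left(-2\right) \left(-3\right)\right) + p{\left(-3,7 \right)} = 51 \left(\left(-2\right) \left(-3\right)\right) - 36 = 51 \cdot 6 - 36 = 306 - 36 = 270$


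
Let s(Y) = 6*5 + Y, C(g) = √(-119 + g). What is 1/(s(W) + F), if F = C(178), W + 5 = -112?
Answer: -87/7510 - √59/7510 ≈ -0.012607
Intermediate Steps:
W = -117 (W = -5 - 112 = -117)
s(Y) = 30 + Y
F = √59 (F = √(-119 + 178) = √59 ≈ 7.6811)
1/(s(W) + F) = 1/((30 - 117) + √59) = 1/(-87 + √59)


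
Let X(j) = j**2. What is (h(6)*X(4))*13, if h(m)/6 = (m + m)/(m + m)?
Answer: 1248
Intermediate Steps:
h(m) = 6 (h(m) = 6*((m + m)/(m + m)) = 6*((2*m)/((2*m))) = 6*((2*m)*(1/(2*m))) = 6*1 = 6)
(h(6)*X(4))*13 = (6*4**2)*13 = (6*16)*13 = 96*13 = 1248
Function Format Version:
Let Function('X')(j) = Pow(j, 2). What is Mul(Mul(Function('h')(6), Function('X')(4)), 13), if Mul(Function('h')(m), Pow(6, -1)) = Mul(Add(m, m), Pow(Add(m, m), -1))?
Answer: 1248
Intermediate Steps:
Function('h')(m) = 6 (Function('h')(m) = Mul(6, Mul(Add(m, m), Pow(Add(m, m), -1))) = Mul(6, Mul(Mul(2, m), Pow(Mul(2, m), -1))) = Mul(6, Mul(Mul(2, m), Mul(Rational(1, 2), Pow(m, -1)))) = Mul(6, 1) = 6)
Mul(Mul(Function('h')(6), Function('X')(4)), 13) = Mul(Mul(6, Pow(4, 2)), 13) = Mul(Mul(6, 16), 13) = Mul(96, 13) = 1248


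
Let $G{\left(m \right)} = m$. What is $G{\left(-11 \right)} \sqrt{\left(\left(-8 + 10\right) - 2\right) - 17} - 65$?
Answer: $-65 - 11 i \sqrt{17} \approx -65.0 - 45.354 i$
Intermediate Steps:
$G{\left(-11 \right)} \sqrt{\left(\left(-8 + 10\right) - 2\right) - 17} - 65 = - 11 \sqrt{\left(\left(-8 + 10\right) - 2\right) - 17} - 65 = - 11 \sqrt{\left(2 - 2\right) - 17} - 65 = - 11 \sqrt{0 - 17} - 65 = - 11 \sqrt{-17} - 65 = - 11 i \sqrt{17} - 65 = -65 - 11 i \sqrt{17}$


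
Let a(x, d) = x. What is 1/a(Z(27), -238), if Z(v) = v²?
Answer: 1/729 ≈ 0.0013717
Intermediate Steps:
1/a(Z(27), -238) = 1/(27²) = 1/729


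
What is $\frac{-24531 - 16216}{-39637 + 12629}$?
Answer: $\frac{40747}{27008} \approx 1.5087$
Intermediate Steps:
$\frac{-24531 - 16216}{-39637 + 12629} = - \frac{40747}{-27008} = \left(-40747\right) \left(- \frac{1}{27008}\right) = \frac{40747}{27008}$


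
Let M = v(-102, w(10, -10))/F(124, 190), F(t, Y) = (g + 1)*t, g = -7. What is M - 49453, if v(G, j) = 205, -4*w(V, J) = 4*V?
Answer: -36793237/744 ≈ -49453.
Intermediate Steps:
w(V, J) = -V
F(t, Y) = -6*t (F(t, Y) = (-7 + 1)*t = -6*t)
M = -205/744 (M = 205/((-6*124)) = 205/(-744) = 205*(-1/744) = -205/744 ≈ -0.27554)
M - 49453 = -205/744 - 49453 = -36793237/744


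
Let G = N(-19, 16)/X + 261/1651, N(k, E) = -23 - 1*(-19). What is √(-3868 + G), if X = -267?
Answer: I*√751594688757705/440817 ≈ 62.192*I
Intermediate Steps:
N(k, E) = -4 (N(k, E) = -23 + 19 = -4)
G = 76291/440817 (G = -4/(-267) + 261/1651 = -4*(-1/267) + 261*(1/1651) = 4/267 + 261/1651 = 76291/440817 ≈ 0.17307)
√(-3868 + G) = √(-3868 + 76291/440817) = √(-1705003865/440817) = I*√751594688757705/440817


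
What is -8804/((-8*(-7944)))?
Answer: -2201/15888 ≈ -0.13853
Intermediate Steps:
-8804/((-8*(-7944))) = -8804/63552 = -8804*1/63552 = -2201/15888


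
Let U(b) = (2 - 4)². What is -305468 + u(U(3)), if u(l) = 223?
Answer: -305245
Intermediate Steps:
U(b) = 4 (U(b) = (-2)² = 4)
-305468 + u(U(3)) = -305468 + 223 = -305245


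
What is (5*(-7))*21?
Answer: -735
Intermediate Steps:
(5*(-7))*21 = -35*21 = -735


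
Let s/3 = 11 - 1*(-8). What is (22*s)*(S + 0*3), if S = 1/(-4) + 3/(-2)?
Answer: -4389/2 ≈ -2194.5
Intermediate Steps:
s = 57 (s = 3*(11 - 1*(-8)) = 3*(11 + 8) = 3*19 = 57)
S = -7/4 (S = 1*(-¼) + 3*(-½) = -¼ - 3/2 = -7/4 ≈ -1.7500)
(22*s)*(S + 0*3) = (22*57)*(-7/4 + 0*3) = 1254*(-7/4 + 0) = 1254*(-7/4) = -4389/2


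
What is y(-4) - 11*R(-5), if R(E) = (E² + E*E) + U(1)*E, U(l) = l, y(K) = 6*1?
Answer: -489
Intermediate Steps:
y(K) = 6
R(E) = E + 2*E² (R(E) = (E² + E*E) + 1*E = (E² + E²) + E = 2*E² + E = E + 2*E²)
y(-4) - 11*R(-5) = 6 - (-55)*(1 + 2*(-5)) = 6 - (-55)*(1 - 10) = 6 - (-55)*(-9) = 6 - 11*45 = 6 - 495 = -489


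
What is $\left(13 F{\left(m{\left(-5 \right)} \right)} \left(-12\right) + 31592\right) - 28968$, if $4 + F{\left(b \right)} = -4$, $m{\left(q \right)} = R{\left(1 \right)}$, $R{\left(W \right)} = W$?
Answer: $3872$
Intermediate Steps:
$m{\left(q \right)} = 1$
$F{\left(b \right)} = -8$ ($F{\left(b \right)} = -4 - 4 = -8$)
$\left(13 F{\left(m{\left(-5 \right)} \right)} \left(-12\right) + 31592\right) - 28968 = \left(13 \left(-8\right) \left(-12\right) + 31592\right) - 28968 = \left(\left(-104\right) \left(-12\right) + 31592\right) - 28968 = \left(1248 + 31592\right) - 28968 = 32840 - 28968 = 3872$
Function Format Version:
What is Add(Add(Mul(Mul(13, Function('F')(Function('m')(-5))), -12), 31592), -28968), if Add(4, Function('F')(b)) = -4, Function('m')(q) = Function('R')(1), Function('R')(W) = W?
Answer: 3872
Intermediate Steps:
Function('m')(q) = 1
Function('F')(b) = -8 (Function('F')(b) = Add(-4, -4) = -8)
Add(Add(Mul(Mul(13, Function('F')(Function('m')(-5))), -12), 31592), -28968) = Add(Add(Mul(Mul(13, -8), -12), 31592), -28968) = Add(Add(Mul(-104, -12), 31592), -28968) = Add(Add(1248, 31592), -28968) = Add(32840, -28968) = 3872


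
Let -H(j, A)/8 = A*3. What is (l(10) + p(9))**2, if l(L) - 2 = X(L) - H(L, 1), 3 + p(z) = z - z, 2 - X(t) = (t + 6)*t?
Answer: 18225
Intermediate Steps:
X(t) = 2 - t*(6 + t) (X(t) = 2 - (t + 6)*t = 2 - (6 + t)*t = 2 - t*(6 + t))
H(j, A) = -24*A (H(j, A) = -8*A*3 = -24*A)
p(z) = -3 (p(z) = -3 + (z - z) = -3 + 0 = -3)
l(L) = 28 - L**2 - 6*L (l(L) = 2 + ((2 - L**2 - 6*L) - (-24)) = 2 + ((2 - L**2 - 6*L) - 1*(-24)) = 2 + ((2 - L**2 - 6*L) + 24) = 2 + (26 - L**2 - 6*L) = 28 - L**2 - 6*L)
(l(10) + p(9))**2 = ((28 - 1*10**2 - 6*10) - 3)**2 = ((28 - 1*100 - 60) - 3)**2 = ((28 - 100 - 60) - 3)**2 = (-132 - 3)**2 = (-135)**2 = 18225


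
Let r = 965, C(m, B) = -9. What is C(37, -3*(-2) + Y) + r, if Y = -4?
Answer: 956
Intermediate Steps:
C(37, -3*(-2) + Y) + r = -9 + 965 = 956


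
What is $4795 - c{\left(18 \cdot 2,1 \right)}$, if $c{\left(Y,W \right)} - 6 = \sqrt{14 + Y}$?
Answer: $4789 - 5 \sqrt{2} \approx 4781.9$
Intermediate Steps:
$c{\left(Y,W \right)} = 6 + \sqrt{14 + Y}$
$4795 - c{\left(18 \cdot 2,1 \right)} = 4795 - \left(6 + \sqrt{14 + 18 \cdot 2}\right) = 4795 - \left(6 + \sqrt{14 + 36}\right) = 4795 - \left(6 + \sqrt{50}\right) = 4795 - \left(6 + 5 \sqrt{2}\right) = 4789 - 5 \sqrt{2}$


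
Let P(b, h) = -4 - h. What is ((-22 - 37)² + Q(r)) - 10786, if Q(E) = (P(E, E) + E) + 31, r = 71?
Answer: -7278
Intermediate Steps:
Q(E) = 27 (Q(E) = ((-4 - E) + E) + 31 = -4 + 31 = 27)
((-22 - 37)² + Q(r)) - 10786 = ((-22 - 37)² + 27) - 10786 = ((-59)² + 27) - 10786 = (3481 + 27) - 10786 = 3508 - 10786 = -7278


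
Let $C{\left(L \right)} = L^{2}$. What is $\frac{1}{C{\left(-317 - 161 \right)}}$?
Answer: $\frac{1}{228484} \approx 4.3767 \cdot 10^{-6}$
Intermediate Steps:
$\frac{1}{C{\left(-317 - 161 \right)}} = \frac{1}{\left(-317 - 161\right)^{2}} = \frac{1}{\left(-478\right)^{2}} = \frac{1}{228484}$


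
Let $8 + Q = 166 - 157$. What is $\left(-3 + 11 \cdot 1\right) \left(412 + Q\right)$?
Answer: $3304$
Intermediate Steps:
$Q = 1$ ($Q = -8 + \left(166 - 157\right) = -8 + 9 = 1$)
$\left(-3 + 11 \cdot 1\right) \left(412 + Q\right) = \left(-3 + 11 \cdot 1\right) \left(412 + 1\right) = \left(-3 + 11\right) 413 = 8 \cdot 413 = 3304$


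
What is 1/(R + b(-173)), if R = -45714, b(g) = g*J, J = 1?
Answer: -1/45887 ≈ -2.1793e-5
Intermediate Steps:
b(g) = g (b(g) = g*1 = g)
1/(R + b(-173)) = 1/(-45714 - 173) = 1/(-45887) = -1/45887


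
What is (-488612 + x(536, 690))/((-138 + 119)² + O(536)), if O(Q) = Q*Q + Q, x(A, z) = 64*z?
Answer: -444452/288193 ≈ -1.5422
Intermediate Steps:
O(Q) = Q + Q² (O(Q) = Q² + Q = Q + Q²)
(-488612 + x(536, 690))/((-138 + 119)² + O(536)) = (-488612 + 64*690)/((-138 + 119)² + 536*(1 + 536)) = (-488612 + 44160)/((-19)² + 536*537) = -444452/(361 + 287832) = -444452/288193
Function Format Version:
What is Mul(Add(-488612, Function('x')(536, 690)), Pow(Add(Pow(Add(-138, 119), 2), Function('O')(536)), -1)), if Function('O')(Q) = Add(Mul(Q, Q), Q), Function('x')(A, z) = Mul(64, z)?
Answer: Rational(-444452, 288193) ≈ -1.5422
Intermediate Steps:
Function('O')(Q) = Add(Q, Pow(Q, 2)) (Function('O')(Q) = Add(Pow(Q, 2), Q) = Add(Q, Pow(Q, 2)))
Mul(Add(-488612, Function('x')(536, 690)), Pow(Add(Pow(Add(-138, 119), 2), Function('O')(536)), -1)) = Mul(Add(-488612, Mul(64, 690)), Pow(Add(Pow(Add(-138, 119), 2), Mul(536, Add(1, 536))), -1)) = Mul(Add(-488612, 44160), Pow(Add(Pow(-19, 2), Mul(536, 537)), -1)) = Mul(-444452, Pow(Add(361, 287832), -1)) = Mul(-444452, Pow(288193, -1)) = Mul(-444452, Rational(1, 288193)) = Rational(-444452, 288193)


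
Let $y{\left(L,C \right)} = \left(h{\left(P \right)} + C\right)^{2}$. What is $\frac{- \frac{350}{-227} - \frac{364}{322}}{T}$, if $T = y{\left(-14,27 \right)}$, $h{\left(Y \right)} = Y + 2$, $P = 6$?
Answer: $\frac{2148}{6395725} \approx 0.00033585$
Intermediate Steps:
$h{\left(Y \right)} = 2 + Y$
$y{\left(L,C \right)} = \left(8 + C\right)^{2}$ ($y{\left(L,C \right)} = \left(\left(2 + 6\right) + C\right)^{2} = \left(8 + C\right)^{2}$)
$T = 1225$ ($T = \left(8 + 27\right)^{2} = 35^{2} = 1225$)
$\frac{- \frac{350}{-227} - \frac{364}{322}}{T} = \frac{- \frac{350}{-227} - \frac{364}{322}}{1225} = \left(\left(-350\right) \left(- \frac{1}{227}\right) - \frac{26}{23}\right) \frac{1}{1225} = \left(\frac{350}{227} - \frac{26}{23}\right) \frac{1}{1225} = \frac{2148}{5221} \cdot \frac{1}{1225} = \frac{2148}{6395725}$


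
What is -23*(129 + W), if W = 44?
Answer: -3979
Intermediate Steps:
-23*(129 + W) = -23*(129 + 44) = -23*173 = -3979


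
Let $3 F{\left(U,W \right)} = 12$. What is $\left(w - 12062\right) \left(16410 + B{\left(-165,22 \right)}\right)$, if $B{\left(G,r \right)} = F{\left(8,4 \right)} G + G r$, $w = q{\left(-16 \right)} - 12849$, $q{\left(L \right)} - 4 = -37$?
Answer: $-302321280$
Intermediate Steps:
$F{\left(U,W \right)} = 4$ ($F{\left(U,W \right)} = \frac{1}{3} \cdot 12 = 4$)
$q{\left(L \right)} = -33$ ($q{\left(L \right)} = 4 - 37 = -33$)
$w = -12882$ ($w = -33 - 12849 = -12882$)
$B{\left(G,r \right)} = 4 G + G r$
$\left(w - 12062\right) \left(16410 + B{\left(-165,22 \right)}\right) = \left(-12882 - 12062\right) \left(16410 - 165 \left(4 + 22\right)\right) = - 24944 \left(16410 - 4290\right) = \left(-24944\right) 12120 = -302321280$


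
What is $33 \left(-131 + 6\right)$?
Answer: $-4125$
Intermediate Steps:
$33 \left(-131 + 6\right) = 33 \left(-125\right) = -4125$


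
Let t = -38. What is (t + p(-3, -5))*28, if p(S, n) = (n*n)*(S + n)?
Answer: -6664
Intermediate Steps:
p(S, n) = n²*(S + n)
(t + p(-3, -5))*28 = (-38 + (-5)²*(-3 - 5))*28 = (-38 + 25*(-8))*28 = (-38 - 200)*28 = -238*28 = -6664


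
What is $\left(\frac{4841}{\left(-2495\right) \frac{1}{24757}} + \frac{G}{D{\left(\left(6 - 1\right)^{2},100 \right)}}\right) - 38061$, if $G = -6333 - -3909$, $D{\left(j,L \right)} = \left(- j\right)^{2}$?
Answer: $- \frac{26852563576}{311875} \approx -86100.0$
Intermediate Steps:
$D{\left(j,L \right)} = j^{2}$
$G = -2424$ ($G = -6333 + 3909 = -2424$)
$\left(\frac{4841}{\left(-2495\right) \frac{1}{24757}} + \frac{G}{D{\left(\left(6 - 1\right)^{2},100 \right)}}\right) - 38061 = \left(\frac{4841}{\left(-2495\right) \frac{1}{24757}} - \frac{2424}{\left(\left(6 - 1\right)^{2}\right)^{2}}\right) - 38061 = \left(\frac{4841}{\left(-2495\right) \frac{1}{24757}} - \frac{2424}{\left(5^{2}\right)^{2}}\right) - 38061 = \left(\frac{4841}{- \frac{2495}{24757}} - \frac{2424}{25^{2}}\right) - 38061 = \left(4841 \left(- \frac{24757}{2495}\right) - \frac{2424}{625}\right) - 38061 = \left(- \frac{119848637}{2495} - \frac{2424}{625}\right) - 38061 = - \frac{14982289201}{311875} - 38061 = - \frac{26852563576}{311875}$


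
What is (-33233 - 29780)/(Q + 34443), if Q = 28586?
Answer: -63013/63029 ≈ -0.99975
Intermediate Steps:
(-33233 - 29780)/(Q + 34443) = (-33233 - 29780)/(28586 + 34443) = -63013/63029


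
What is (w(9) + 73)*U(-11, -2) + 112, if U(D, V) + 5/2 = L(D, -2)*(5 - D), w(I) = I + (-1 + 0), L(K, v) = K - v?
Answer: -23509/2 ≈ -11755.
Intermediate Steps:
w(I) = -1 + I (w(I) = I - 1 = -1 + I)
U(D, V) = -5/2 + (2 + D)*(5 - D) (U(D, V) = -5/2 + (D - 1*(-2))*(5 - D) = -5/2 + (D + 2)*(5 - D) = -5/2 + (2 + D)*(5 - D))
(w(9) + 73)*U(-11, -2) + 112 = ((-1 + 9) + 73)*(15/2 - 1*(-11)² + 3*(-11)) + 112 = (8 + 73)*(15/2 - 1*121 - 33) + 112 = 81*(15/2 - 121 - 33) + 112 = 81*(-293/2) + 112 = -23733/2 + 112 = -23509/2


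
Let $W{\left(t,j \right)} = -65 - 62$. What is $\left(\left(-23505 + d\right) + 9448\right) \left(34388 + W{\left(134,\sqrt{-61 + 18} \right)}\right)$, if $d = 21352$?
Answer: $249933995$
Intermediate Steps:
$W{\left(t,j \right)} = -127$ ($W{\left(t,j \right)} = -65 - 62 = -127$)
$\left(\left(-23505 + d\right) + 9448\right) \left(34388 + W{\left(134,\sqrt{-61 + 18} \right)}\right) = \left(\left(-23505 + 21352\right) + 9448\right) \left(34388 - 127\right) = \left(-2153 + 9448\right) 34261 = 7295 \cdot 34261 = 249933995$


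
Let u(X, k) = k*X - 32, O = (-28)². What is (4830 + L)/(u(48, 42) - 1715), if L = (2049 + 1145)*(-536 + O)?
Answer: 796942/269 ≈ 2962.6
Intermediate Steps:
O = 784
u(X, k) = -32 + X*k (u(X, k) = X*k - 32 = -32 + X*k)
L = 792112 (L = (2049 + 1145)*(-536 + 784) = 3194*248 = 792112)
(4830 + L)/(u(48, 42) - 1715) = (4830 + 792112)/((-32 + 48*42) - 1715) = 796942/((-32 + 2016) - 1715) = 796942/(1984 - 1715) = 796942/269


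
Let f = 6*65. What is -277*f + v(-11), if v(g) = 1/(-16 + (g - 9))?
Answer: -3889081/36 ≈ -1.0803e+5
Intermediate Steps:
v(g) = 1/(-25 + g) (v(g) = 1/(-16 + (-9 + g)) = 1/(-25 + g))
f = 390
-277*f + v(-11) = -277*390 + 1/(-25 - 11) = -108030 + 1/(-36) = -108030 - 1/36 = -3889081/36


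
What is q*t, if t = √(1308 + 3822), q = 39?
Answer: 117*√570 ≈ 2793.3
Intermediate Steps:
t = 3*√570 (t = √5130 = 3*√570 ≈ 71.624)
q*t = 39*(3*√570) = 117*√570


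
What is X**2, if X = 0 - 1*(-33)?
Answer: 1089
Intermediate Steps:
X = 33 (X = 0 + 33 = 33)
X**2 = 33**2 = 1089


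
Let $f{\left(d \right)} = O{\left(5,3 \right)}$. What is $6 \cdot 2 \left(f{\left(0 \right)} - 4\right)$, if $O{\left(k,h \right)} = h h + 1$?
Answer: $72$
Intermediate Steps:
$O{\left(k,h \right)} = 1 + h^{2}$ ($O{\left(k,h \right)} = h^{2} + 1 = 1 + h^{2}$)
$f{\left(d \right)} = 10$ ($f{\left(d \right)} = 1 + 3^{2} = 1 + 9 = 10$)
$6 \cdot 2 \left(f{\left(0 \right)} - 4\right) = 6 \cdot 2 \left(10 - 4\right) = 12 \cdot 6 = 72$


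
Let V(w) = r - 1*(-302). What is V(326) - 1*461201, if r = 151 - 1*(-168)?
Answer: -460580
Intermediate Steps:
r = 319 (r = 151 + 168 = 319)
V(w) = 621 (V(w) = 319 - 1*(-302) = 319 + 302 = 621)
V(326) - 1*461201 = 621 - 1*461201 = 621 - 461201 = -460580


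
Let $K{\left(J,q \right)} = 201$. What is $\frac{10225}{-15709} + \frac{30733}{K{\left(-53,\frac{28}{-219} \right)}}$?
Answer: $\frac{480729472}{3157509} \approx 152.25$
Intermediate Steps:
$\frac{10225}{-15709} + \frac{30733}{K{\left(-53,\frac{28}{-219} \right)}} = \frac{10225}{-15709} + \frac{30733}{201} = 10225 \left(- \frac{1}{15709}\right) + 30733 \cdot \frac{1}{201} = - \frac{10225}{15709} + \frac{30733}{201} = \frac{480729472}{3157509}$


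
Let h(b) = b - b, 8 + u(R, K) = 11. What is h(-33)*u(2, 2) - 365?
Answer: -365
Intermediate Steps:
u(R, K) = 3 (u(R, K) = -8 + 11 = 3)
h(b) = 0
h(-33)*u(2, 2) - 365 = 0*3 - 365 = 0 - 365 = -365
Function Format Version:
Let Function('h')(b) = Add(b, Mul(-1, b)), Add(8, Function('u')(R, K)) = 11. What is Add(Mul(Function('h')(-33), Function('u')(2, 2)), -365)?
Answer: -365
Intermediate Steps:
Function('u')(R, K) = 3 (Function('u')(R, K) = Add(-8, 11) = 3)
Function('h')(b) = 0
Add(Mul(Function('h')(-33), Function('u')(2, 2)), -365) = Add(Mul(0, 3), -365) = Add(0, -365) = -365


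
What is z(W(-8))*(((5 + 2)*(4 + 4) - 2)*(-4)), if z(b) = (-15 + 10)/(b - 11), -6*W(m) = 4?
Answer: -648/7 ≈ -92.571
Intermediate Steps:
W(m) = -2/3 (W(m) = -1/6*4 = -2/3)
z(b) = -5/(-11 + b)
z(W(-8))*(((5 + 2)*(4 + 4) - 2)*(-4)) = (-5/(-11 - 2/3))*(((5 + 2)*(4 + 4) - 2)*(-4)) = (-5/(-35/3))*((7*8 - 2)*(-4)) = (-5*(-3/35))*((56 - 2)*(-4)) = 3*(54*(-4))/7 = (3/7)*(-216) = -648/7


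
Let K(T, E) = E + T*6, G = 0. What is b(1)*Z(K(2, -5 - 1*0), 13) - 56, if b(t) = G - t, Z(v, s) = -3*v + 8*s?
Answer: -139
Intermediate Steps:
K(T, E) = E + 6*T
b(t) = -t (b(t) = 0 - t = -t)
b(1)*Z(K(2, -5 - 1*0), 13) - 56 = (-1*1)*(-3*((-5 - 1*0) + 6*2) + 8*13) - 56 = -(-3*((-5 + 0) + 12) + 104) - 56 = -(-3*(-5 + 12) + 104) - 56 = -(-3*7 + 104) - 56 = -(-21 + 104) - 56 = -1*83 - 56 = -83 - 56 = -139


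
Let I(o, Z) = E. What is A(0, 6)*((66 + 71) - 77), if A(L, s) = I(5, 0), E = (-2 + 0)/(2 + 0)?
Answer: -60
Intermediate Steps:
E = -1 (E = -2/2 = -2*½ = -1)
I(o, Z) = -1
A(L, s) = -1
A(0, 6)*((66 + 71) - 77) = -((66 + 71) - 77) = -(137 - 77) = -1*60 = -60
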